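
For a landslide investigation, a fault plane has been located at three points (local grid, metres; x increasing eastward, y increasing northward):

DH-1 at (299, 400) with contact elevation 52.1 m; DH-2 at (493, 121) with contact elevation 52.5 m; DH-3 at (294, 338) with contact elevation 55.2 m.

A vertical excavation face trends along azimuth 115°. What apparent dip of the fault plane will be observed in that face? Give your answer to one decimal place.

Two edge vectors: DH-1→DH-2 = (194, -279, 0.4), DH-1→DH-3 = (-5, -62, 3.1).
Normal n = (DH-1→DH-2) × (DH-1→DH-3) = (-840.1, -603.4, -13423).
So ∂z/∂x = −n_x/n_z = −0.06259 and ∂z/∂y = −n_y/n_z = −0.04495.
Unit vector along 115° is (sin 115°, cos 115°) = (0.9063, -0.4226).
Slope in that direction = a·(0.9063) + b·(-0.4226) = −0.03772.
Apparent dip = arctan|0.03772| = 2.2° (true dip is 4.4°, so apparent ≤ true as expected).

2.2°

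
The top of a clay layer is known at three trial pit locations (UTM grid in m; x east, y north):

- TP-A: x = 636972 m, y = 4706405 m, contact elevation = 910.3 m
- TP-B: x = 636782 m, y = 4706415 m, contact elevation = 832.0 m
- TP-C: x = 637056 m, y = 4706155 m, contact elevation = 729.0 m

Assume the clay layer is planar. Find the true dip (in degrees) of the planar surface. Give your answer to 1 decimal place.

Two edge vectors: TP-A→TP-B = (-190, 10, -78.3), TP-A→TP-C = (84, -250, -181.3).
Normal n = (TP-A→TP-B) × (TP-A→TP-C) = (-21388, -41024.2, 46660).
So ∂z/∂x = −n_x/n_z = 0.45838 and ∂z/∂y = −n_y/n_z = 0.87922.
Gradient magnitude |∇z| = √(a² + b²) = √(0.21011 + 0.77302) = 0.99153.
True dip = arctan(0.99153) = 44.8°, dipping toward SSW (azimuth ≈ 208°).

44.8°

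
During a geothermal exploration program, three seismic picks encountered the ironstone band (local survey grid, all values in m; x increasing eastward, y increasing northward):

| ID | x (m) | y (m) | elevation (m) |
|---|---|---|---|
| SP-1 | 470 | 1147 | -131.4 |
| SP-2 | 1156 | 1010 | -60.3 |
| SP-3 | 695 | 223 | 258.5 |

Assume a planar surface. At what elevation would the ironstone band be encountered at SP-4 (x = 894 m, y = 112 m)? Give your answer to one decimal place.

308.8 m

Let the plane be z = a·x + b·y + c.
SP-2−SP-1: 686a − 137b = 71.1;  SP-3−SP-1: 225a − 924b = 389.9.
Solving gives a = 0.020364, b = −0.417011.
Then c = -131.4 − a·470 − b·1147 = 337.34.
At (894, 112): z = 18.2 − 46.7 + 337.34 = 308.8 m.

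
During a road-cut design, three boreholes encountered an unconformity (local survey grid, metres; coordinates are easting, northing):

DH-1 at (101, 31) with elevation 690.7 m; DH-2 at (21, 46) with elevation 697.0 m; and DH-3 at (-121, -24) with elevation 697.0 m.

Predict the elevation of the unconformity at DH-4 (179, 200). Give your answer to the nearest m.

706 m

Let the plane be z = a·easting + b·northing + c.
DH-2−DH-1: −80a + 15b = 6.3;  DH-3−DH-1: −222a − 55b = 6.3.
Solving gives a = −0.05705, b = 0.11573.
Then c = 690.7 − a·101 − b·31 = 692.87.
At (179, 200): z = −10.2 + 23.1 + 692.87 = 705.8 m.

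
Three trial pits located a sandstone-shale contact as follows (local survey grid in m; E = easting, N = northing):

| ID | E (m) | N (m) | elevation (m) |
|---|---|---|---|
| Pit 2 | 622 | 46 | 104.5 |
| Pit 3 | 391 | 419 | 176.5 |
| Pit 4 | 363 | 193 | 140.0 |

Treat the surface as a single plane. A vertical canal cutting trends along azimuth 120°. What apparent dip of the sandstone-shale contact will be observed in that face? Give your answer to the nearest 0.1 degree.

6.8°

Two edge vectors: Pit 2→Pit 3 = (-231, 373, 72), Pit 2→Pit 4 = (-259, 147, 35.5).
Normal n = (Pit 2→Pit 3) × (Pit 2→Pit 4) = (2657.5, -10447.5, 62650).
So ∂z/∂E = −n_x/n_z = −0.04242 and ∂z/∂N = −n_y/n_z = 0.16676.
Unit vector along 120° is (sin 120°, cos 120°) = (0.8660, -0.5000).
Slope in that direction = a·(0.8660) + b·(-0.5000) = −0.12012.
Apparent dip = arctan|0.12012| = 6.8° (true dip is 9.8°, so apparent ≤ true as expected).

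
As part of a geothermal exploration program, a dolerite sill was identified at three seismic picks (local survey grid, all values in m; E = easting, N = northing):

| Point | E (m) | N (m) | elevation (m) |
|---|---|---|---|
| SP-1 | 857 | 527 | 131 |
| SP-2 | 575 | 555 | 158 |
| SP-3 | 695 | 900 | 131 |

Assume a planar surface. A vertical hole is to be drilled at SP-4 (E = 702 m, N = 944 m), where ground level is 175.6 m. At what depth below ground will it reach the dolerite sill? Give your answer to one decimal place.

47.2 m

Two edge vectors: SP-1→SP-2 = (-282, 28, 27), SP-1→SP-3 = (-162, 373, 0).
Normal n = (SP-1→SP-2) × (SP-1→SP-3) = (-10071, -4374, -100650).
So ∂z/∂E = −n_x/n_z = −0.10006 and ∂z/∂N = −n_y/n_z = −0.04346.
Intercept c from SP-1: 131 + 85.75 + 22.90 = 239.65.
At (702, 944): z_contact = −70.24 − 41.02 + 239.65 = 128.39 m.
Depth below ground = 175.6 − 128.39 = 47.2 m.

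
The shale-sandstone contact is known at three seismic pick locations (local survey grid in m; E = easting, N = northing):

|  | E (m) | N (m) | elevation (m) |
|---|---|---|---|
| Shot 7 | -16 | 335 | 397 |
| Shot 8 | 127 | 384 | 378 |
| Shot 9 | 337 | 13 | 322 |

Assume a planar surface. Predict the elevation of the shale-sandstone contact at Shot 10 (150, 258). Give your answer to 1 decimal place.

366.5 m

Two edge vectors: Shot 7→Shot 8 = (143, 49, -19), Shot 7→Shot 9 = (353, -322, -75).
Normal n = (Shot 7→Shot 8) × (Shot 7→Shot 9) = (-9793, 4018, -63343).
So ∂z/∂E = −n_x/n_z = −0.15460 and ∂z/∂N = −n_y/n_z = 0.06343.
Intercept c from Shot 7: 397 − 2.47 − 21.25 = 373.28.
At (150, 258): z = −23.2 + 16.4 + 373.28 = 366.5 m.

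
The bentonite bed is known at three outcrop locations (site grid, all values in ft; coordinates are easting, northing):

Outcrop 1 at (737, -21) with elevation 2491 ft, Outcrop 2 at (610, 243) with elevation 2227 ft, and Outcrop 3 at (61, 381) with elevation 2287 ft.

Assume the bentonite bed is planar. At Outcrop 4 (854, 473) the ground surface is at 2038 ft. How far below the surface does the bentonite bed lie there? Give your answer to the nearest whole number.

Two edge vectors: Outcrop 1→Outcrop 2 = (-127, 264, -264), Outcrop 1→Outcrop 3 = (-676, 402, -204).
Normal n = (Outcrop 1→Outcrop 2) × (Outcrop 1→Outcrop 3) = (52272, 152556, 127410).
So ∂z/∂easting = −n_x/n_z = −0.41027 and ∂z/∂northing = −n_y/n_z = −1.19736.
Intercept c from Outcrop 1: 2491 + 302.37 − 25.14 = 2768.22.
At (854, 473): z_contact = −350.4 − 566.4 + 2768.22 = 1851.5 ft.
Depth below ground = 2038 − 1851.5 = 186 ft.

186 ft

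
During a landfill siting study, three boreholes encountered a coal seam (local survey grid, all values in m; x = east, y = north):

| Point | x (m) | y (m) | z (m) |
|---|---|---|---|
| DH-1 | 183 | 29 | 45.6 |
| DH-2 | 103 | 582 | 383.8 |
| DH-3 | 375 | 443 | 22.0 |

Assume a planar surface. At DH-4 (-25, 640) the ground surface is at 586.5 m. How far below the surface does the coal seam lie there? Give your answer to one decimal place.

Two edge vectors: DH-1→DH-2 = (-80, 553, 338.2), DH-1→DH-3 = (192, 414, -23.6).
Normal n = (DH-1→DH-2) × (DH-1→DH-3) = (-153065.6, 63046.4, -139296).
So ∂z/∂x = −n_x/n_z = −1.09885 and ∂z/∂y = −n_y/n_z = 0.45261.
Intercept c from DH-1: 45.6 + 201.09 − 13.13 = 233.56.
At (-25, 640): z_contact = 27.47 + 289.67 + 233.56 = 550.70 m.
Depth below ground = 586.5 − 550.70 = 35.8 m.

35.8 m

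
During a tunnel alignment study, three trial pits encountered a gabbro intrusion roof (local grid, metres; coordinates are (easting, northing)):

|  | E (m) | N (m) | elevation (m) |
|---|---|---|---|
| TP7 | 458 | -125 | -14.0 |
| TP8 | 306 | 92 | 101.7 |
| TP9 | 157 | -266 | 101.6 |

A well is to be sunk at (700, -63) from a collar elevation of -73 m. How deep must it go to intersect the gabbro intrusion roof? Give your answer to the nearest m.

Two edge vectors: TP7→TP8 = (-152, 217, 115.7), TP7→TP9 = (-301, -141, 115.6).
Normal n = (TP7→TP8) × (TP7→TP9) = (41398.9, -17254.5, 86749).
So ∂z/∂E = −n_x/n_z = −0.47723 and ∂z/∂N = −n_y/n_z = 0.19890.
Intercept c from TP7: -14 + 218.57 + 24.86 = 229.43.
At (700, -63): z_contact = −334.1 − 12.5 + 229.43 = -117.2 m.
Depth below ground = -73 − (-117.2) = 44 m.

44 m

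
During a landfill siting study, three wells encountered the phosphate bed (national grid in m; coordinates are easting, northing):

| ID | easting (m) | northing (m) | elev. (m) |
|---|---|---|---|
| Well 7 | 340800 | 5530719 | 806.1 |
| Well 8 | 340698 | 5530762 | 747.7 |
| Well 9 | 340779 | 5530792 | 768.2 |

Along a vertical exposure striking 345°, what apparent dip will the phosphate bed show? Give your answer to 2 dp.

Two edge vectors: Well 7→Well 8 = (-102, 43, -58.4), Well 7→Well 9 = (-21, 73, -37.9).
Normal n = (Well 7→Well 8) × (Well 7→Well 9) = (2633.5, -2639.4, -6543).
So ∂z/∂easting = −n_x/n_z = 0.40249 and ∂z/∂northing = −n_y/n_z = −0.40339.
Unit vector along 345° is (sin 345°, cos 345°) = (-0.2588, 0.9659).
Slope in that direction = a·(-0.2588) + b·(0.9659) = −0.49382.
Apparent dip = arctan|0.49382| = 26.28° (true dip is 29.7°, so apparent ≤ true as expected).

26.28°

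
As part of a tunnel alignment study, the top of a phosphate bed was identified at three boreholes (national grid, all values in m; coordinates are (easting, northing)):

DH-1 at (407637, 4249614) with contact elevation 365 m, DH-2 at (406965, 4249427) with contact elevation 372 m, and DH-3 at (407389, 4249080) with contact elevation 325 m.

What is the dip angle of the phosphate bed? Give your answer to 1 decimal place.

Two edge vectors: DH-1→DH-2 = (-672, -187, 7), DH-1→DH-3 = (-248, -534, -40).
Normal n = (DH-1→DH-2) × (DH-1→DH-3) = (11218, -28616, 312472).
So ∂z/∂E = −n_x/n_z = −0.03590 and ∂z/∂N = −n_y/n_z = 0.09158.
Gradient magnitude |∇z| = √(a² + b²) = √(0.00129 + 0.00839) = 0.09836.
True dip = arctan(0.09836) = 5.6°, dipping toward SSE (azimuth ≈ 159°).

5.6°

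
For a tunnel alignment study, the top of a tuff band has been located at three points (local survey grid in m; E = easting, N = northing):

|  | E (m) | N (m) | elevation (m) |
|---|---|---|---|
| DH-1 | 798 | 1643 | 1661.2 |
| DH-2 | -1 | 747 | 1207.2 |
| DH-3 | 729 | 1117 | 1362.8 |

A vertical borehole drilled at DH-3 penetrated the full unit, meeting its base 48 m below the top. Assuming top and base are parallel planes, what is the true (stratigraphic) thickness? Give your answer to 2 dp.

Two edge vectors: DH-1→DH-2 = (-799, -896, -454), DH-1→DH-3 = (-69, -526, -298.4).
Normal n = (DH-1→DH-2) × (DH-1→DH-3) = (28562.4, -207095.6, 358450).
So ∂z/∂E = −n_x/n_z = −0.07968 and ∂z/∂N = −n_y/n_z = 0.57775.
|∇z| = √(a²+b²) = 0.58322, so dip δ = arctan(0.58322) = 30.25°.
True thickness = vertical thickness × cos δ = 48 × cos 30.25° = 41.46 m.

41.46 m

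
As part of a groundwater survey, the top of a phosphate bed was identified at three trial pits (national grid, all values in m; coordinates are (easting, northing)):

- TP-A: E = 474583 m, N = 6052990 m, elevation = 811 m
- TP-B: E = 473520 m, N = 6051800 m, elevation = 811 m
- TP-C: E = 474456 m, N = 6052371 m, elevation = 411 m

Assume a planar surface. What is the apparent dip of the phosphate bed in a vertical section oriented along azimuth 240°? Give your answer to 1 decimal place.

Let the plane be z = a·E + b·N + c.
TP-B−TP-A: −1063a − 1190b = 0;  TP-C−TP-A: −127a − 619b = −400.
Solving gives a = −0.93910, b = 0.83888.
Unit vector along 240° is (sin 240°, cos 240°) = (-0.8660, -0.5000).
Slope in that direction = a·(-0.8660) + b·(-0.5000) = 0.39385.
Apparent dip = arctan|0.39385| = 21.5° (true dip is 51.5°, so apparent ≤ true as expected).

21.5°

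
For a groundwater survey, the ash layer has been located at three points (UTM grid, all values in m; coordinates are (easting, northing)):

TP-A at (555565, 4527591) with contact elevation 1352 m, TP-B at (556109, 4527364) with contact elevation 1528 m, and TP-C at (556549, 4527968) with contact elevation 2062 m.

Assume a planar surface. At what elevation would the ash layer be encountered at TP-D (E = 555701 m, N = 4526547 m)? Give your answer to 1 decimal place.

905.1 m

Two edge vectors: TP-A→TP-B = (544, -227, 176), TP-A→TP-C = (984, 377, 710).
Normal n = (TP-A→TP-B) × (TP-A→TP-C) = (-227522, -213056, 428456).
So ∂z/∂E = −n_x/n_z = 0.531027690 and ∂z/∂N = −n_y/n_z = 0.497264597.
Intercept c from TP-A: 1352 − 295020.40 − 2251410.71 = −2545079.11.
At (555701, 4526547): z = 295092.6 + 2250891.6 − 2545079.11 = 905.1 m.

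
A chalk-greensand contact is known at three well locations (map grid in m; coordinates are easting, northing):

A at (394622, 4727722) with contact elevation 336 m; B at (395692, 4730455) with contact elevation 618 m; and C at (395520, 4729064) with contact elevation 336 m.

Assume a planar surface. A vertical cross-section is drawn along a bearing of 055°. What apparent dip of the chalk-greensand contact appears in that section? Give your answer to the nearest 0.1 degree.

9.2°

Let the plane be z = a·easting + b·northing + c.
B−A: 1070a + 2733b = 282;  C−A: 898a + 1342b = 0.
Solving gives a = −0.37165, b = 0.24869.
Unit vector along 055° is (sin 55°, cos 55°) = (0.8192, 0.5736).
Slope in that direction = a·(0.8192) + b·(0.5736) = −0.16179.
Apparent dip = arctan|0.16179| = 9.2° (true dip is 24.1°, so apparent ≤ true as expected).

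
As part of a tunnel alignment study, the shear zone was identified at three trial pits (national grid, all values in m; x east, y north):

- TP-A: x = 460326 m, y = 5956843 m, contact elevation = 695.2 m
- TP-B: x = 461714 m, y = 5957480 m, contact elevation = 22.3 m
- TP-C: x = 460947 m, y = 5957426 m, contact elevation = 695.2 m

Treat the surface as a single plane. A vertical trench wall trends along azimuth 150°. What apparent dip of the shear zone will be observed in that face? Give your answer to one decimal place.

53.5°

Two edge vectors: TP-A→TP-B = (1388, 637, -672.9), TP-A→TP-C = (621, 583, 0).
Normal n = (TP-A→TP-B) × (TP-A→TP-C) = (392300.7, -417870.9, 413627).
So ∂z/∂x = −n_x/n_z = −0.94844 and ∂z/∂y = −n_y/n_z = 1.01026.
Unit vector along 150° is (sin 150°, cos 150°) = (0.5000, -0.8660).
Slope in that direction = a·(0.5000) + b·(-0.8660) = −1.34913.
Apparent dip = arctan|1.34913| = 53.5° (true dip is 54.2°, so apparent ≤ true as expected).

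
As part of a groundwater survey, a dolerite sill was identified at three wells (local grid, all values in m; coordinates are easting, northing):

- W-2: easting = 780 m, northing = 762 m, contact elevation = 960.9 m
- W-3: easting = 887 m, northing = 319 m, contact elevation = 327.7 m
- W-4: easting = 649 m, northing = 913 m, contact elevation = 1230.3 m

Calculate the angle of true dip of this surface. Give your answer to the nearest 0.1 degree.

54.7°

Two edge vectors: W-2→W-3 = (107, -443, -633.2), W-2→W-4 = (-131, 151, 269.4).
Normal n = (W-2→W-3) × (W-2→W-4) = (-23731, 54123.4, -41876).
So ∂z/∂easting = −n_x/n_z = −0.56670 and ∂z/∂northing = −n_y/n_z = 1.29247.
Gradient magnitude |∇z| = √(a² + b²) = √(0.32115 + 1.67047) = 1.41125.
True dip = arctan(1.41125) = 54.7°, dipping toward SSE (azimuth ≈ 156°).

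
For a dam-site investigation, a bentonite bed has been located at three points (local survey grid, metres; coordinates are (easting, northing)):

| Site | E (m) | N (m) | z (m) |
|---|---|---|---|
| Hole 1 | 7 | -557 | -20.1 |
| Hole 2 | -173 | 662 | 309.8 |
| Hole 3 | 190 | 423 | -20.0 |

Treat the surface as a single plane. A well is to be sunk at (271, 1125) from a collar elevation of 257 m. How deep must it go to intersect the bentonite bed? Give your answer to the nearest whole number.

Two edge vectors: Hole 1→Hole 2 = (-180, 1219, 329.9), Hole 1→Hole 3 = (183, 980, 0.1).
Normal n = (Hole 1→Hole 2) × (Hole 1→Hole 3) = (-323180.1, 60389.7, -399477).
So ∂z/∂E = −n_x/n_z = −0.80901 and ∂z/∂N = −n_y/n_z = 0.15117.
Intercept c from Hole 1: -20.1 + 5.66 + 84.20 = 69.77.
At (271, 1125): z_contact = −219.2 + 170.1 + 69.77 = 20.6 m.
Depth below ground = 257 − 20.6 = 236 m.

236 m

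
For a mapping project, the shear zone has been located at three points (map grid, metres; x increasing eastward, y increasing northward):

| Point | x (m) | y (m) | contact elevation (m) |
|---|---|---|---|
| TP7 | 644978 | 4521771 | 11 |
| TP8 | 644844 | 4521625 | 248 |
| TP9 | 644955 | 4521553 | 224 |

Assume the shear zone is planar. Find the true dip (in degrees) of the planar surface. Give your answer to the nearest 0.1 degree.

Two edge vectors: TP7→TP8 = (-134, -146, 237), TP7→TP9 = (-23, -218, 213).
Normal n = (TP7→TP8) × (TP7→TP9) = (20568, 23091, 25854).
So ∂z/∂x = −n_x/n_z = −0.79554 and ∂z/∂y = −n_y/n_z = −0.89313.
Gradient magnitude |∇z| = √(a² + b²) = √(0.63289 + 0.79768) = 1.19607.
True dip = arctan(1.19607) = 50.1°, dipping toward NE (azimuth ≈ 042°).

50.1°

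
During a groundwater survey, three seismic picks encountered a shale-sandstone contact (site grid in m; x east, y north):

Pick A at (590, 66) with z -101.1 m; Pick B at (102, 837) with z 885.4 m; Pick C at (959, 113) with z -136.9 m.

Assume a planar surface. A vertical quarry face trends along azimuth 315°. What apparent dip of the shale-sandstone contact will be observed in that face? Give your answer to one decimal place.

44.0°

Let the plane be z = a·x + b·y + c.
Pick B−Pick A: −488a + 771b = 986.5;  Pick C−Pick A: 369a + 47b = −35.8.
Solving gives a = −0.24059, b = 1.12722.
Unit vector along 315° is (sin 315°, cos 315°) = (-0.7071, 0.7071).
Slope in that direction = a·(-0.7071) + b·(0.7071) = 0.96719.
Apparent dip = arctan|0.96719| = 44.0° (true dip is 49.1°, so apparent ≤ true as expected).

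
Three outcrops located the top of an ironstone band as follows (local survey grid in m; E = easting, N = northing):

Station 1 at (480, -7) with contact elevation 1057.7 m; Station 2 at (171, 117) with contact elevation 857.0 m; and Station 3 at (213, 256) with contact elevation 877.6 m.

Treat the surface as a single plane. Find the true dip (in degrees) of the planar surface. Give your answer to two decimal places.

Let the plane be z = a·E + b·N + c.
Station 2−Station 1: −309a + 124b = −200.7;  Station 3−Station 1: −267a + 263b = −180.1.
Solving gives a = 0.63232, b = −0.04286.
Gradient magnitude |∇z| = √(a² + b²) = √(0.39982 + 0.00184) = 0.63377.
True dip = arctan(0.63377) = 32.37°, dipping toward W (azimuth ≈ 274°).

32.37°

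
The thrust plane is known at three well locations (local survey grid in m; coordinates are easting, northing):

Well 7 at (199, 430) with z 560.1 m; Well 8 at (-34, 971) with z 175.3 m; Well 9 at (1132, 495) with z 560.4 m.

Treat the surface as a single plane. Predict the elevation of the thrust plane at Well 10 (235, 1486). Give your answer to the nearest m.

-167 m

Let the plane be z = a·easting + b·northing + c.
Well 8−Well 7: −233a + 541b = −384.8;  Well 9−Well 7: 933a + 65b = 0.3.
Solving gives a = 0.04842, b = −0.69042.
Then c = 560.1 − a·199 − b·430 = 847.35.
At (235, 1486): z = 11.4 − 1026.0 + 847.35 = -167.2 m.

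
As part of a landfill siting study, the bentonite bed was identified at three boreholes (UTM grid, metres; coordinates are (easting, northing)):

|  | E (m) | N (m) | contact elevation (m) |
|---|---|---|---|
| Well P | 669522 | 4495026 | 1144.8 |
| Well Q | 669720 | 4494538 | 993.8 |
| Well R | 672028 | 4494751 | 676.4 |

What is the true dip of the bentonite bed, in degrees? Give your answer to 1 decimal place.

Let the plane be z = a·E + b·N + c.
Well Q−Well P: 198a − 488b = −151;  Well R−Well P: 2506a − 275b = −468.4.
Solving gives a = −0.16008, b = 0.24447.
Gradient magnitude |∇z| = √(a² + b²) = √(0.02563 + 0.05977) = 0.29222.
True dip = arctan(0.29222) = 16.3°, dipping toward SSE (azimuth ≈ 147°).

16.3°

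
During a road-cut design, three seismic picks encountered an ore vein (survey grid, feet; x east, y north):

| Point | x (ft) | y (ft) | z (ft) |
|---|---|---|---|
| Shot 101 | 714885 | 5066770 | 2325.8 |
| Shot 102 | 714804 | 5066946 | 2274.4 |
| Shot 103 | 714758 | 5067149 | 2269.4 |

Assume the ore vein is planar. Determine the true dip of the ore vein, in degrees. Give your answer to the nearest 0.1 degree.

Two edge vectors: Shot 101→Shot 102 = (-81, 176, -51.4), Shot 101→Shot 103 = (-127, 379, -56.4).
Normal n = (Shot 101→Shot 102) × (Shot 101→Shot 103) = (9554.2, 1959.4, -8347).
So ∂z/∂x = −n_x/n_z = 1.14463 and ∂z/∂y = −n_y/n_z = 0.23474.
Gradient magnitude |∇z| = √(a² + b²) = √(1.31017 + 0.05510) = 1.16845.
True dip = arctan(1.16845) = 49.4°, dipping toward WSW (azimuth ≈ 258°).

49.4°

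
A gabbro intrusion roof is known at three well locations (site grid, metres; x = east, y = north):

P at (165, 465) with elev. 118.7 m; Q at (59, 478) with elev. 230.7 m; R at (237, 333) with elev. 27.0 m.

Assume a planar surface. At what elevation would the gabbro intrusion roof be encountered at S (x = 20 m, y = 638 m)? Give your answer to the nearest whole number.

292 m

Two edge vectors: P→Q = (-106, 13, 112), P→R = (72, -132, -91.7).
Normal n = (P→Q) × (P→R) = (13591.9, -1656.2, 13056).
So ∂z/∂x = −n_x/n_z = −1.04105 and ∂z/∂y = −n_y/n_z = 0.12685.
Intercept c from P: 118.7 + 171.77 − 58.99 = 231.49.
At (20, 638): z = −20.8 + 80.9 + 231.49 = 291.6 m.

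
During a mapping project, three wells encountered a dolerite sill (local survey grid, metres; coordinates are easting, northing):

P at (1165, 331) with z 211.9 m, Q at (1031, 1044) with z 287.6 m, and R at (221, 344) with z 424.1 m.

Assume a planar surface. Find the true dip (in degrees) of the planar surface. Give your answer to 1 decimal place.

13.1°

Two edge vectors: P→Q = (-134, 713, 75.7), P→R = (-944, 13, 212.2).
Normal n = (P→Q) × (P→R) = (150314.5, -43026, 671330).
So ∂z/∂easting = −n_x/n_z = −0.22391 and ∂z/∂northing = −n_y/n_z = 0.06409.
Gradient magnitude |∇z| = √(a² + b²) = √(0.05013 + 0.00411) = 0.23290.
True dip = arctan(0.23290) = 13.1°, dipping toward ESE (azimuth ≈ 106°).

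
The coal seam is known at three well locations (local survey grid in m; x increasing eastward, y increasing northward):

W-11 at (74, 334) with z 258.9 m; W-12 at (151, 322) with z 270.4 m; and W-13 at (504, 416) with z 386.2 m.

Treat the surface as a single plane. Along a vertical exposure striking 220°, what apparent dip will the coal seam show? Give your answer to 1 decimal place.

24.8°

Two edge vectors: W-11→W-12 = (77, -12, 11.5), W-11→W-13 = (430, 82, 127.3).
Normal n = (W-11→W-12) × (W-11→W-13) = (-2470.6, -4857.1, 11474).
So ∂z/∂x = −n_x/n_z = 0.21532 and ∂z/∂y = −n_y/n_z = 0.42331.
Unit vector along 220° is (sin 220°, cos 220°) = (-0.6428, -0.7660).
Slope in that direction = a·(-0.6428) + b·(-0.7660) = −0.46268.
Apparent dip = arctan|0.46268| = 24.8° (true dip is 25.4°, so apparent ≤ true as expected).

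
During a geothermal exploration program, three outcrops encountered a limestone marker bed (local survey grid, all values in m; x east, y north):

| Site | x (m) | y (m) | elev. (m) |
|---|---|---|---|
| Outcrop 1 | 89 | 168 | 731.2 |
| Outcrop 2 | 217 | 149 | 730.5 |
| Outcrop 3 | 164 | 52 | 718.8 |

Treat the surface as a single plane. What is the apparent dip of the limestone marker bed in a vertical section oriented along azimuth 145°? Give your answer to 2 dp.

4.98°

Let the plane be z = a·x + b·y + c.
Outcrop 2−Outcrop 1: 128a − 19b = −0.7;  Outcrop 3−Outcrop 1: 75a − 116b = −12.4.
Solving gives a = 0.01150, b = 0.11433.
Unit vector along 145° is (sin 145°, cos 145°) = (0.5736, -0.8192).
Slope in that direction = a·(0.5736) + b·(-0.8192) = −0.08706.
Apparent dip = arctan|0.08706| = 4.98° (true dip is 6.6°, so apparent ≤ true as expected).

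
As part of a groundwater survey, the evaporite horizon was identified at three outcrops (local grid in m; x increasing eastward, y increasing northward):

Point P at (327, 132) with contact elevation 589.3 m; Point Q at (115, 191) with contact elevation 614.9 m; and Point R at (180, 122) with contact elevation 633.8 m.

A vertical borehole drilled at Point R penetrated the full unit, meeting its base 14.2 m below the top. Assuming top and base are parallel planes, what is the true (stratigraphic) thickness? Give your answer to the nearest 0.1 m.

Two edge vectors: Point P→Point Q = (-212, 59, 25.6), Point P→Point R = (-147, -10, 44.5).
Normal n = (Point P→Point Q) × (Point P→Point R) = (2881.5, 5670.8, 10793).
So ∂z/∂x = −n_x/n_z = −0.26698 and ∂z/∂y = −n_y/n_z = −0.52541.
|∇z| = √(a²+b²) = 0.58935, so dip δ = arctan(0.58935) = 30.51°.
True thickness = vertical thickness × cos δ = 14.2 × cos 30.51° = 12.2 m.

12.2 m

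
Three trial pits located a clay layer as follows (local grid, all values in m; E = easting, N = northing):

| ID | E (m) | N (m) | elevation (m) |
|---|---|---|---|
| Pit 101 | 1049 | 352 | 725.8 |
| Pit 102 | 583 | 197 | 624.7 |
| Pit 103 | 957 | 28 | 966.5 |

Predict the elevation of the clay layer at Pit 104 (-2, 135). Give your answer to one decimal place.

Let the plane be z = a·E + b·N + c.
Pit 102−Pit 101: −466a − 155b = −101.1;  Pit 103−Pit 101: −92a − 324b = 240.7.
Solving gives a = 0.512455, b = −0.888413.
Then c = 725.8 − a·1049 − b·352 = 500.96.
At (-2, 135): z = −1.0 − 119.9 + 500.96 = 380.0 m.

380.0 m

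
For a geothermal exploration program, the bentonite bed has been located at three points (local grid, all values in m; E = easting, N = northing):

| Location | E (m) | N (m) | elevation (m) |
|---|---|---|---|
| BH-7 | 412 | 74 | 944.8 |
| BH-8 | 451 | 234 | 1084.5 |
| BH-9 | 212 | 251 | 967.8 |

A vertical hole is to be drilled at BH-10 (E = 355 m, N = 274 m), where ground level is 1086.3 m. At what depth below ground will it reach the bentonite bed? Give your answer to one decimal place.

24.1 m

Let the plane be z = a·E + b·N + c.
BH-8−BH-7: 39a + 160b = 139.7;  BH-9−BH-7: −200a + 177b = 23.
Solving gives a = 0.54101, b = 0.74125.
Then c = 944.8 − a·412 − b·74 = 667.05.
At (355, 274): z_contact = 192.06 + 203.10 + 667.05 = 1062.21 m.
Depth below ground = 1086.3 − 1062.21 = 24.1 m.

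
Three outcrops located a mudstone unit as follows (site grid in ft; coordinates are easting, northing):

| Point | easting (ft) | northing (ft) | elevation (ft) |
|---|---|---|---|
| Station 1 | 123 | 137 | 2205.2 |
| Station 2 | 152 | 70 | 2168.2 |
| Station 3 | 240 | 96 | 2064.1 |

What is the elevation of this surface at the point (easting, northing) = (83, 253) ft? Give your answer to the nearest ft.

2257 ft

Let the plane be z = a·easting + b·northing + c.
Station 2−Station 1: 29a − 67b = −37;  Station 3−Station 1: 117a − 41b = −141.1.
Solving gives a = −1.19349, b = 0.03565.
Then c = 2205.2 − a·123 − b·137 = 2347.11.
At (83, 253): z = −99.1 + 9.0 + 2347.11 = 2257.1 ft.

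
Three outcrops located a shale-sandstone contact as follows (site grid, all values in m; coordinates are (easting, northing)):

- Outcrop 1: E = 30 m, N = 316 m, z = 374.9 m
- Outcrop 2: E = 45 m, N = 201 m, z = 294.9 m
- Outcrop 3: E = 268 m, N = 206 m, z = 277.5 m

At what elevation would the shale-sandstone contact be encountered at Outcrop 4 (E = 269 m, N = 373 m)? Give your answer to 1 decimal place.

391.5 m

Two edge vectors: Outcrop 1→Outcrop 2 = (15, -115, -80), Outcrop 1→Outcrop 3 = (238, -110, -97.4).
Normal n = (Outcrop 1→Outcrop 2) × (Outcrop 1→Outcrop 3) = (2401, -17579, 25720).
So ∂z/∂E = −n_x/n_z = −0.09335 and ∂z/∂N = −n_y/n_z = 0.68348.
Intercept c from Outcrop 1: 374.9 + 2.80 − 215.98 = 161.72.
At (269, 373): z = −25.1 + 254.9 + 161.72 = 391.5 m.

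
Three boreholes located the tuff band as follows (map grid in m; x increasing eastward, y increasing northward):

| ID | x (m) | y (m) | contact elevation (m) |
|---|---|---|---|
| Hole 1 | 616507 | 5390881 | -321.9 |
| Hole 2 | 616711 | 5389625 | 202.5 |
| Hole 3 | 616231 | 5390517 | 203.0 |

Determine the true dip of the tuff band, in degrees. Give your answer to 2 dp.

51.64°

Two edge vectors: Hole 1→Hole 2 = (204, -1256, 524.4), Hole 1→Hole 3 = (-276, -364, 524.9).
Normal n = (Hole 1→Hole 2) × (Hole 1→Hole 3) = (-468392.8, -251814, -420912).
So ∂z/∂x = −n_x/n_z = −1.11280 and ∂z/∂y = −n_y/n_z = −0.59826.
Gradient magnitude |∇z| = √(a² + b²) = √(1.23833 + 0.35791) = 1.26343.
True dip = arctan(1.26343) = 51.64°, dipping toward ENE (azimuth ≈ 062°).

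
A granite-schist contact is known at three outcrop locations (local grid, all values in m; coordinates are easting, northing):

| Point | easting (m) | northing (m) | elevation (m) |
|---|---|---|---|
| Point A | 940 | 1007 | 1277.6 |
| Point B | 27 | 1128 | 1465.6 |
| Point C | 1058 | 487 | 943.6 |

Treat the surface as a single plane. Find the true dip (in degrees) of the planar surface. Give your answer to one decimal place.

32.1°

Two edge vectors: Point A→Point B = (-913, 121, 188), Point A→Point C = (118, -520, -334).
Normal n = (Point A→Point B) × (Point A→Point C) = (57346, -282758, 460482).
So ∂z/∂easting = −n_x/n_z = −0.12453 and ∂z/∂northing = −n_y/n_z = 0.61405.
Gradient magnitude |∇z| = √(a² + b²) = √(0.01551 + 0.37705) = 0.62655.
True dip = arctan(0.62655) = 32.1°, dipping toward SSE (azimuth ≈ 169°).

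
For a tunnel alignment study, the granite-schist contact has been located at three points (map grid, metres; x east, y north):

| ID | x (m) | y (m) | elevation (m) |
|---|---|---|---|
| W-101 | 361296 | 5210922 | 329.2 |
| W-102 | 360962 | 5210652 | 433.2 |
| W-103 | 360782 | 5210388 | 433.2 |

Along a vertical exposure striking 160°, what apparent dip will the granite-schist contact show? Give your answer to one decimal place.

34.3°

Two edge vectors: W-101→W-102 = (-334, -270, 104), W-101→W-103 = (-514, -534, 104).
Normal n = (W-101→W-102) × (W-101→W-103) = (27456, -18720, 39576).
So ∂z/∂x = −n_x/n_z = −0.69375 and ∂z/∂y = −n_y/n_z = 0.47301.
Unit vector along 160° is (sin 160°, cos 160°) = (0.3420, -0.9397).
Slope in that direction = a·(0.3420) + b·(-0.9397) = −0.68177.
Apparent dip = arctan|0.68177| = 34.3° (true dip is 40.0°, so apparent ≤ true as expected).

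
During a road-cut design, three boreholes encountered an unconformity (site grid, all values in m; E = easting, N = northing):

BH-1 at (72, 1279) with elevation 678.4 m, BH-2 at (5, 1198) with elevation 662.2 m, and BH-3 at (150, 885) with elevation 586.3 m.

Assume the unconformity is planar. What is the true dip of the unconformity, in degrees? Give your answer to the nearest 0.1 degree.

Let the plane be z = a·E + b·N + c.
BH-2−BH-1: −67a − 81b = −16.2;  BH-3−BH-1: 78a − 394b = −92.1.
Solving gives a = −0.03293, b = 0.22724.
Gradient magnitude |∇z| = √(a² + b²) = √(0.00108 + 0.05164) = 0.22961.
True dip = arctan(0.22961) = 12.9°, dipping toward S (azimuth ≈ 172°).

12.9°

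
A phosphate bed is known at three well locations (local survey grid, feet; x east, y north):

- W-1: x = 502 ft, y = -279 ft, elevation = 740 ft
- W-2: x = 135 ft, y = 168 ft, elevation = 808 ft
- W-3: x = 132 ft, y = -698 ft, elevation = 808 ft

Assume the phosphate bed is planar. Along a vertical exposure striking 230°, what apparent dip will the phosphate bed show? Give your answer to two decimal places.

8.02°

Let the plane be z = a·x + b·y + c.
W-2−W-1: −367a + 447b = 68;  W-3−W-1: −370a − 419b = 68.
Solving gives a = −0.18451, b = 0.00064.
Unit vector along 230° is (sin 230°, cos 230°) = (-0.7660, -0.6428).
Slope in that direction = a·(-0.7660) + b·(-0.6428) = 0.14093.
Apparent dip = arctan|0.14093| = 8.02° (true dip is 10.5°, so apparent ≤ true as expected).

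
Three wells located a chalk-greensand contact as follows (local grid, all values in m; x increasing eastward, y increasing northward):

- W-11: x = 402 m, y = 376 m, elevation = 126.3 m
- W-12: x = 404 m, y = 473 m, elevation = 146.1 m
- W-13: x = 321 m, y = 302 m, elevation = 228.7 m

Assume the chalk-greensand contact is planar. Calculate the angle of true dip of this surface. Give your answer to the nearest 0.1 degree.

56.3°

Let the plane be z = a·x + b·y + c.
W-12−W-11: 2a + 97b = 19.8;  W-13−W-11: −81a − 74b = 102.4.
Solving gives a = −1.47853, b = 0.23461.
Gradient magnitude |∇z| = √(a² + b²) = √(2.18606 + 0.05504) = 1.49703.
True dip = arctan(1.49703) = 56.3°, dipping toward E (azimuth ≈ 099°).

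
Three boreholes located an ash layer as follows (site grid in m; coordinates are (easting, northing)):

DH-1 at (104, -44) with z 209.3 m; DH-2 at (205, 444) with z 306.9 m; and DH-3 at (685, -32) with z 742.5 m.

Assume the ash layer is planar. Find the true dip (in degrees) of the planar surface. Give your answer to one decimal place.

Two edge vectors: DH-1→DH-2 = (101, 488, 97.6), DH-1→DH-3 = (581, 12, 533.2).
Normal n = (DH-1→DH-2) × (DH-1→DH-3) = (259030.4, 2852.4, -282316).
So ∂z/∂E = −n_x/n_z = 0.91752 and ∂z/∂N = −n_y/n_z = 0.01010.
Gradient magnitude |∇z| = √(a² + b²) = √(0.84184 + 0.00010) = 0.91758.
True dip = arctan(0.91758) = 42.5°, dipping toward W (azimuth ≈ 269°).

42.5°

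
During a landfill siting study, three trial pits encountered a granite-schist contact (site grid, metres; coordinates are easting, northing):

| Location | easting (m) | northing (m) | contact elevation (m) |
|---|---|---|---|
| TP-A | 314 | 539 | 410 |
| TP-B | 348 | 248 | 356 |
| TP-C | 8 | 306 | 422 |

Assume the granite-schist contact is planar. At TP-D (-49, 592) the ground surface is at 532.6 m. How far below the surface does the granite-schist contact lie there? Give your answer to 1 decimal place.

Let the plane be z = a·easting + b·northing + c.
TP-B−TP-A: 34a − 291b = −54;  TP-C−TP-A: −306a − 233b = 12.
Solving gives a = −0.16577, b = 0.16620.
Then c = 410 − a·314 − b·539 = 372.47.
At (-49, 592): z_contact = 8.12 + 98.39 + 372.47 = 478.98 m.
Depth below ground = 532.6 − 478.98 = 53.6 m.

53.6 m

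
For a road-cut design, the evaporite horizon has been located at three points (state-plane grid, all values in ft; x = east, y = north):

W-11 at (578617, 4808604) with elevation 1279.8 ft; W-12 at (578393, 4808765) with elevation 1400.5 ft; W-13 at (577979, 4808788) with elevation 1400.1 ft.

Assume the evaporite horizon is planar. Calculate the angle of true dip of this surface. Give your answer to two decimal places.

39.19°

Let the plane be z = a·x + b·y + c.
W-12−W-11: −224a + 161b = 120.7;  W-13−W-11: −638a + 184b = 120.3.
Solving gives a = 0.04619, b = 0.81395.
Gradient magnitude |∇z| = √(a² + b²) = √(0.00213 + 0.66251) = 0.81526.
True dip = arctan(0.81526) = 39.19°, dipping toward S (azimuth ≈ 183°).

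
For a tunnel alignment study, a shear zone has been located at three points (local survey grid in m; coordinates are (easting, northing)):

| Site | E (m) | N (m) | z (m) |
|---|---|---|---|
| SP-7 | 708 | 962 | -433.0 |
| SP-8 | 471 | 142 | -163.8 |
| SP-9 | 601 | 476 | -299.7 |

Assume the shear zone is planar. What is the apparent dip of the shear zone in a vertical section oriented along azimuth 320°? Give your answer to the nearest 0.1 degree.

Let the plane be z = a·E + b·N + c.
SP-8−SP-7: −237a − 820b = 269.2;  SP-9−SP-7: −107a − 486b = 133.3.
Solving gives a = −0.78439, b = −0.10159.
Unit vector along 320° is (sin 320°, cos 320°) = (-0.6428, 0.7660).
Slope in that direction = a·(-0.6428) + b·(0.7660) = 0.42638.
Apparent dip = arctan|0.42638| = 23.1° (true dip is 38.3°, so apparent ≤ true as expected).

23.1°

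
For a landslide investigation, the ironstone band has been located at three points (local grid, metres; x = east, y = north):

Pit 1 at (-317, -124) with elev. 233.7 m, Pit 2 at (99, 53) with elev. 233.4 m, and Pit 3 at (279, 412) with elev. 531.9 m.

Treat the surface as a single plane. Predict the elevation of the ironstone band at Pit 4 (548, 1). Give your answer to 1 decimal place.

-23.9 m

Two edge vectors: Pit 1→Pit 2 = (416, 177, -0.3), Pit 1→Pit 3 = (596, 536, 298.2).
Normal n = (Pit 1→Pit 2) × (Pit 1→Pit 3) = (52942.2, -124230, 117484).
So ∂z/∂x = −n_x/n_z = −0.45063 and ∂z/∂y = −n_y/n_z = 1.05742.
Intercept c from Pit 1: 233.7 − 142.85 + 131.12 = 221.97.
At (548, 1): z = −246.9 + 1.1 + 221.97 = -23.9 m.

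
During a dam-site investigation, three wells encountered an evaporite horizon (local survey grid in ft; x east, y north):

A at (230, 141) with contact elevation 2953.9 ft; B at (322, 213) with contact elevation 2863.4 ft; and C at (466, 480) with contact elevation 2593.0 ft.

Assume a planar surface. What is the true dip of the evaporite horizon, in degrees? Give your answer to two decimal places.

41.91°

Two edge vectors: A→B = (92, 72, -90.5), A→C = (236, 339, -360.9).
Normal n = (A→B) × (A→C) = (4694.7, 11844.8, 14196).
So ∂z/∂x = −n_x/n_z = −0.33071 and ∂z/∂y = −n_y/n_z = −0.83438.
Gradient magnitude |∇z| = √(a² + b²) = √(0.10937 + 0.69618) = 0.89752.
True dip = arctan(0.89752) = 41.91°, dipping toward NNE (azimuth ≈ 022°).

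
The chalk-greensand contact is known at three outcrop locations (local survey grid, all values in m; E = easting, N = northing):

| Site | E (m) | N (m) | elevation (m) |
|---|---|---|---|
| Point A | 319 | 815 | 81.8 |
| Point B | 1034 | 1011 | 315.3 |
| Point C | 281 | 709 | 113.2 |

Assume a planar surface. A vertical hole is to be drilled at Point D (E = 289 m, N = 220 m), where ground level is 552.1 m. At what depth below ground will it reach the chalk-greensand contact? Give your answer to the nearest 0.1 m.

211.2 m

Two edge vectors: Point A→Point B = (715, 196, 233.5), Point A→Point C = (-38, -106, 31.4).
Normal n = (Point A→Point B) × (Point A→Point C) = (30905.4, -31324, -68342).
So ∂z/∂E = −n_x/n_z = 0.452217 and ∂z/∂N = −n_y/n_z = −0.458342.
Intercept c from Point A: 81.8 − 144.26 + 373.55 = 311.09.
At (289, 220): z_contact = 130.69 − 100.84 + 311.09 = 340.95 m.
Depth below ground = 552.1 − 340.95 = 211.2 m.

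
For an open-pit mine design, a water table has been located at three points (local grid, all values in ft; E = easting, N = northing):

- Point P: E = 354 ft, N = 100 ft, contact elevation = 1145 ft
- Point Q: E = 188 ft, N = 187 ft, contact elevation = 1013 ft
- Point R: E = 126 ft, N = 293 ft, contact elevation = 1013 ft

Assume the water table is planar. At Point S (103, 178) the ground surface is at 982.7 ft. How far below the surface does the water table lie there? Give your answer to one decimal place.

73.2 ft

Two edge vectors: Point P→Point Q = (-166, 87, -132), Point P→Point R = (-228, 193, -132).
Normal n = (Point P→Point Q) × (Point P→Point R) = (13992, 8184, -12202).
So ∂z/∂E = −n_x/n_z = 1.14670 and ∂z/∂N = −n_y/n_z = 0.67071.
Intercept c from Point P: 1145 − 405.93 − 67.07 = 672.00.
At (103, 178): z_contact = 118.11 + 119.39 + 672.00 = 909.49 ft.
Depth below ground = 982.7 − 909.49 = 73.2 ft.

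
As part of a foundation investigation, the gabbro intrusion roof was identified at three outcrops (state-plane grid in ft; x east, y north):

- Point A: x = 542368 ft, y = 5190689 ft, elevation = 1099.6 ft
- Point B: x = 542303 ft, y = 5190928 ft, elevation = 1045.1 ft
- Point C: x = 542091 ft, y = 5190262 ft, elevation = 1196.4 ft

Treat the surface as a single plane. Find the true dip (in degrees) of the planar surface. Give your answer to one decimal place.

Let the plane be z = a·x + b·y + c.
Point B−Point A: −65a + 239b = −54.5;  Point C−Point A: −277a − 427b = 96.8.
Solving gives a = 0.00145, b = −0.22764.
Gradient magnitude |∇z| = √(a² + b²) = √(0.00000 + 0.05182) = 0.22764.
True dip = arctan(0.22764) = 12.8°, dipping toward N (azimuth ≈ 360°).

12.8°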